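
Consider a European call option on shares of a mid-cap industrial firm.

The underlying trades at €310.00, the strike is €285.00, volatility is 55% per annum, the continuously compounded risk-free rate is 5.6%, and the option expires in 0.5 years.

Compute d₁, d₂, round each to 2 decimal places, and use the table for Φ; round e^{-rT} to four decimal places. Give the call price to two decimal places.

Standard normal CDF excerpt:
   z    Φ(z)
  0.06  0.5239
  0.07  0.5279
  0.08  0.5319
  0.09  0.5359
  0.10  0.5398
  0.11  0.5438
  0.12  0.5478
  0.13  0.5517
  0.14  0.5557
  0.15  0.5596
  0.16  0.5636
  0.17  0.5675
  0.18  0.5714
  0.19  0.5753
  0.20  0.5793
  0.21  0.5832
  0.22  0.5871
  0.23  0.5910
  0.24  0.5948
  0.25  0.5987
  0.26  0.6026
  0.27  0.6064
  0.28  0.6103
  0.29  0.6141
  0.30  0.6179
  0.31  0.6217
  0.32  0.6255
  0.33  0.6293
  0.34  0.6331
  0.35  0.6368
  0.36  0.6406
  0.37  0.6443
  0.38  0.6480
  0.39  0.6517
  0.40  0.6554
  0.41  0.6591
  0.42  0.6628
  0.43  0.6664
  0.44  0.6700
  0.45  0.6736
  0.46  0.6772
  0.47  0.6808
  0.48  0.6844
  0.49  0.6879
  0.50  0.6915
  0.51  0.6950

€63.65

σ√T = 0.55 × 0.7071 = 0.3889
d₁ = [ln(310/285) + (0.056 + 0.55²/2)·0.5] / 0.3889 = [0.0841 + 0.1036] / 0.3889 = 0.4827 which rounds to 0.48
d₂ = d₁ − σ√T = 0.4827 − 0.3889 = 0.0937 which rounds to 0.09
exp(−rT) = exp(−0.056·0.5) = 0.9724
N(d₁) = N(0.48) = 0.6844;  N(d₂) = N(0.09) = 0.5359
C = 310·0.6844 − 285·0.9724·0.5359 = 212.1640 − 148.5161 = 63.6479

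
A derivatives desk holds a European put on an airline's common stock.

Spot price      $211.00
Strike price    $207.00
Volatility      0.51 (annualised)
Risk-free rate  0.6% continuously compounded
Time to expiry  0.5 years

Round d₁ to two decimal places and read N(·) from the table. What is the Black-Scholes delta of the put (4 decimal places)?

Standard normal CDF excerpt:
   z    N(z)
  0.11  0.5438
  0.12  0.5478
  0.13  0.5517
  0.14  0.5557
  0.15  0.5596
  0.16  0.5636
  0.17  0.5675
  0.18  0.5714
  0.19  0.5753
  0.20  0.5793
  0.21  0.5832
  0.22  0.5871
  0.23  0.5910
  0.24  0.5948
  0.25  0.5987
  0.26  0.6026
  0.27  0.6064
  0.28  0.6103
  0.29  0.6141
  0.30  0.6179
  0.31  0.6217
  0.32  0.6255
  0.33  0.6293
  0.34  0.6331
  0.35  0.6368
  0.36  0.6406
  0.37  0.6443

-0.4052

σ√T = 0.51·√0.5 = 0.3606
d₁ = [ln(211/207) + (0.006 + ½·0.51²)·0.5] / (σ√T) = (0.0191 + 0.0680) / 0.3606 = 0.2417 ≈ 0.24
N(d₁) = N(0.24) = 0.5948
Δ_put = N(d₁) − 1 = 0.5948 − 1 = -0.4052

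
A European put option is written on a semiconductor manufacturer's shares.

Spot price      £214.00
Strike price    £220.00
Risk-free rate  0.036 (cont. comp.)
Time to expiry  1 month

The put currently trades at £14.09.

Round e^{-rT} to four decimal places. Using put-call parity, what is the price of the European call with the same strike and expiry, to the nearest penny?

£8.75

e^(−rT) = e^(−0.036·0.08333) = 0.9970
Put-call parity: C − P = S − K·e^(−rT) = 214 − 220·0.9970 = 214 − 219.3400 = -5.3400
C = P + (C − P) = 14.09 + (-5.3400) = 8.7500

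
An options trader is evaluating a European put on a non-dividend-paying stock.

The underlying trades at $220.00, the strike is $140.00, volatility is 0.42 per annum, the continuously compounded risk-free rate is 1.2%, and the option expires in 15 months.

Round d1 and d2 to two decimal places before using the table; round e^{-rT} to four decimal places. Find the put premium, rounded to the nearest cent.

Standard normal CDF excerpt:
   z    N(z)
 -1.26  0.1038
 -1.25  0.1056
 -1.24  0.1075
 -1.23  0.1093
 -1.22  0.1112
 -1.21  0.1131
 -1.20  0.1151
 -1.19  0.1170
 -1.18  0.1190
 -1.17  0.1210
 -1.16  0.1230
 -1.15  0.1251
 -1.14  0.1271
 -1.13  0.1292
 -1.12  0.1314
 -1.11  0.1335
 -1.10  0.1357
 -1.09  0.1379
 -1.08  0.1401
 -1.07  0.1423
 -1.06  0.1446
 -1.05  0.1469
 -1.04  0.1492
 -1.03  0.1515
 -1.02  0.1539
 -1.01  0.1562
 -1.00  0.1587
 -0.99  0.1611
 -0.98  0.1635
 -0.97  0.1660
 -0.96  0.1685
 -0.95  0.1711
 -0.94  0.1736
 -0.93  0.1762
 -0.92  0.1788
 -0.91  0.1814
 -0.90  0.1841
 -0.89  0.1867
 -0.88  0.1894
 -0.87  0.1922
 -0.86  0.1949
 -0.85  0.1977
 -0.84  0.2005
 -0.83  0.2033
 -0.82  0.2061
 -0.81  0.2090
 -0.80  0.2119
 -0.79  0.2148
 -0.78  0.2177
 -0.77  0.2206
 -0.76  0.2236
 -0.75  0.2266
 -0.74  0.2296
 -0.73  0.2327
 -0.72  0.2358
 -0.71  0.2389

σ√T = 0.42 × 1.1180 = 0.4696
d₁ = [ln(220/140) + (0.012 + ½·0.42²)·1.25] / (σ√T) = (0.4520 + 0.1252) / 0.4696 = 1.2293 → 1.23
d₂ = 1.2293 − 0.4696 = 0.7597 → 0.76
exp(−rT) = exp(−0.012·1.25) = 0.9851
N(−d₂) = N(-0.76) = 0.2236;  N(−d₁) = N(-1.23) = 0.1093
P = 140·0.9851·0.2236 − 220·0.1093 = 30.8376 − 24.0460 = 6.7916

$6.79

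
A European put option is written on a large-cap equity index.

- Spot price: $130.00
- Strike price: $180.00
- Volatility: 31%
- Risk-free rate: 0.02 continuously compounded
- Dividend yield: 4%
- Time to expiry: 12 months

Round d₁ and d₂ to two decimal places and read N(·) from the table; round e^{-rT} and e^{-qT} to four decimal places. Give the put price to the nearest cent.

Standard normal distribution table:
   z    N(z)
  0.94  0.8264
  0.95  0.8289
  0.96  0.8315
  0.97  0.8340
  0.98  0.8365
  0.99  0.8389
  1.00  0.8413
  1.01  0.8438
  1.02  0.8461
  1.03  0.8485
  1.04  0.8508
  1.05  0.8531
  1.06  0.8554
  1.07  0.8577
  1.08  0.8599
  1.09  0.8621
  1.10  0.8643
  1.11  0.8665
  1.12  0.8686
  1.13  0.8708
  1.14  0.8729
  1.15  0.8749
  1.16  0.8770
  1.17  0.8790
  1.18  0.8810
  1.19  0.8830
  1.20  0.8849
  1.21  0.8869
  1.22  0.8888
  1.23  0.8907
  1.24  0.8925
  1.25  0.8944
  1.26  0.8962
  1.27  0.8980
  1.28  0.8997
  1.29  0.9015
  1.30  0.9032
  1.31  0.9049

$54.58

σ√T = 0.31·√1 = 0.3100
d₁ = [ln(130/180) + (0.02 − 0.04 + 0.31²/2)·1] / 0.3100 = [-0.3254 + 0.0281] / 0.3100 = -0.9593 ≈ -0.96
d₂ = d₁ − σ√T = -0.9593 − 0.3100 = -1.2693 ≈ -1.27
e^(−qT) = e^(−0.04·1) = 0.9608;  e^(−rT) = e^(−0.02·1) = 0.9802
P = 180·0.9802·N(1.27) − 130·0.9608·N(0.96) = 180·0.9802·0.8980 − 130·0.9608·0.8315 = 158.4395 − 103.8577 = 54.5819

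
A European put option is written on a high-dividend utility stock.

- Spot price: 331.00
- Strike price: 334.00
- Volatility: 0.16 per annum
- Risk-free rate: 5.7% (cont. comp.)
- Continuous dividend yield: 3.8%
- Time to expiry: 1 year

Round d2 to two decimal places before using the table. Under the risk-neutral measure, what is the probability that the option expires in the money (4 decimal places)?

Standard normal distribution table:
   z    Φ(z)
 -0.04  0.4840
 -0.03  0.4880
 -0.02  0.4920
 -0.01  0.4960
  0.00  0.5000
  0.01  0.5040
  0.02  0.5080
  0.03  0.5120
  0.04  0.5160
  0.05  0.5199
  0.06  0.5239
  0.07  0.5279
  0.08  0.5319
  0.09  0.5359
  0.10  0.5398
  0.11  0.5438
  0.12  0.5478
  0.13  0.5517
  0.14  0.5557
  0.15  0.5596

T = 1;  σ√T = 0.1600
d₁ = [ln(331/334) + (0.057 − 0.038 + 0.16²/2)·1] / 0.1600 = [-0.0090 + 0.0318] / 0.1600 = 0.1424 → 0.14
d₂ = d₁ − σ√T = 0.1424 − 0.1600 = -0.0176 → -0.02
Pr(exercise) under Q = N(−d₂) = N(0.02) = 0.5080

0.5080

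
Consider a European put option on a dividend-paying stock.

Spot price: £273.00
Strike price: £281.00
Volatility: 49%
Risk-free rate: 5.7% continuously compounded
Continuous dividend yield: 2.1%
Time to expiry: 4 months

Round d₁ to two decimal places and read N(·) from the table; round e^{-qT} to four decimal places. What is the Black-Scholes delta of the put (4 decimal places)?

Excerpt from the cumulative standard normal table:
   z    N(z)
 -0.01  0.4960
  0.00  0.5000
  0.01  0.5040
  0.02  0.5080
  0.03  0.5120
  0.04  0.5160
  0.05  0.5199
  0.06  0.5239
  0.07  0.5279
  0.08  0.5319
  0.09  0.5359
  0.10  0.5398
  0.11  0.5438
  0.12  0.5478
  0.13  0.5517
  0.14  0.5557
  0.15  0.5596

-0.4648

σ√T = 0.49·√0.3333 = 0.2829
d₁ = [ln(273/281) + (0.057 − 0.021 + 0.49²/2)·0.3333] / 0.2829 = [-0.0289 + 0.0520] / 0.2829 = 0.0818 ≈ 0.08
N(d₁) = N(0.08) = 0.5319
Δ_put = e^(−qT)·(N(d₁) − 1) = 0.9930·(0.5319 − 1) = -0.4648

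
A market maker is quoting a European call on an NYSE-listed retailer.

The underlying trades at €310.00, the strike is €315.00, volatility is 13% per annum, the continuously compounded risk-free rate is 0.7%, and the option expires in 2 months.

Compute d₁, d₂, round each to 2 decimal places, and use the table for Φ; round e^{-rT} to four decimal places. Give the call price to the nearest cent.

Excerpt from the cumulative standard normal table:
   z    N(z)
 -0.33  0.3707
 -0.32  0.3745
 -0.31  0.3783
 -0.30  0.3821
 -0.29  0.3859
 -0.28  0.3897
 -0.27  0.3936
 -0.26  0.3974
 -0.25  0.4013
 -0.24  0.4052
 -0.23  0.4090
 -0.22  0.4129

€5.38

σ√T = 0.13 × 0.4082 = 0.0531
d₁ = [ln(310/315) + (0.007 + 0.13²/2)·0.1667] / 0.0531 = [-0.0160 + 0.0026] / 0.0531 = -0.2530 → -0.25
d₂ = d₁ − σ√T = -0.2530 − 0.0531 = -0.3060 → -0.31
e^(−rT) = e^(−0.007·0.1667) = 0.9988
N(d₁) = N(-0.25) = 0.4013;  N(d₂) = N(-0.31) = 0.3783
C = 310·0.4013 − 315·0.9988·0.3783 = 124.4030 − 119.0215 = 5.3815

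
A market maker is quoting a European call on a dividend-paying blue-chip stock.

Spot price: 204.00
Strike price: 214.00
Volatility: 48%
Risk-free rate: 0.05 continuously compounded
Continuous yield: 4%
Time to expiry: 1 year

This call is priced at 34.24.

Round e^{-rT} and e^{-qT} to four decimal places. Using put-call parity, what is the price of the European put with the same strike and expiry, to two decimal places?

41.79

exp(−qT) = exp(−0.04·1) = 0.9608;  exp(−rT) = exp(−0.05·1) = 0.9512
Put-call parity: C − P = S·e^(−qT) − K·e^(−rT) = 204·0.9608 − 214·0.9512 = 196.0032 − 203.5568 = -7.5536
P = C − (C − P) = 34.24 − (-7.5536) = 41.7936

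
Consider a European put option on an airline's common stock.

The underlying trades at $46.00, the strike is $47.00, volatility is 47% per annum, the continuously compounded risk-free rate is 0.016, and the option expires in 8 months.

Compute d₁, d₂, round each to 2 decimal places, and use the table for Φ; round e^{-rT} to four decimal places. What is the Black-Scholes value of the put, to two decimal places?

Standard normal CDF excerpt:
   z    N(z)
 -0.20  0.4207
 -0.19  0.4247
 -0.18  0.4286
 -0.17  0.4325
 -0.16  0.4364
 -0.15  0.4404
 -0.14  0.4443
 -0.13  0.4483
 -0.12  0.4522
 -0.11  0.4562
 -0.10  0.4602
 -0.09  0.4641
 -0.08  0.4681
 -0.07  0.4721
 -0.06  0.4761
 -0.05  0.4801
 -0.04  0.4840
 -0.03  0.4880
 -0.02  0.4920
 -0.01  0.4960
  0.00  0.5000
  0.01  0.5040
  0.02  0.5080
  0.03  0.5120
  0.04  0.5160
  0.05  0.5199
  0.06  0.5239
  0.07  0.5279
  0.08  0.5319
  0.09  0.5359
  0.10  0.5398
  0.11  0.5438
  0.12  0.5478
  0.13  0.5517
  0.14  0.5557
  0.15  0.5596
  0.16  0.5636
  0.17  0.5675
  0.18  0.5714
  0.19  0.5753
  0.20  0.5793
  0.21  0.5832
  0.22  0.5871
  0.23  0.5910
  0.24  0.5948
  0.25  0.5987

σ√T = 0.47 × 0.8165 = 0.3838
d₁ = [ln(46/47) + (0.016 + 0.47²/2)·0.6667] / 0.3838 = [-0.0215 + 0.0843] / 0.3838 = 0.1636 which rounds to 0.16
d₂ = d₁ − σ√T = 0.1636 − 0.3838 = -0.2201 which rounds to -0.22
e^(−rT) = e^(−0.016·0.6667) = 0.9894
N(−d₂) = N(0.22) = 0.5871;  N(−d₁) = N(-0.16) = 0.4364
P = 47·0.9894·0.5871 − 46·0.4364 = 27.3012 − 20.0744 = 7.2268

$7.23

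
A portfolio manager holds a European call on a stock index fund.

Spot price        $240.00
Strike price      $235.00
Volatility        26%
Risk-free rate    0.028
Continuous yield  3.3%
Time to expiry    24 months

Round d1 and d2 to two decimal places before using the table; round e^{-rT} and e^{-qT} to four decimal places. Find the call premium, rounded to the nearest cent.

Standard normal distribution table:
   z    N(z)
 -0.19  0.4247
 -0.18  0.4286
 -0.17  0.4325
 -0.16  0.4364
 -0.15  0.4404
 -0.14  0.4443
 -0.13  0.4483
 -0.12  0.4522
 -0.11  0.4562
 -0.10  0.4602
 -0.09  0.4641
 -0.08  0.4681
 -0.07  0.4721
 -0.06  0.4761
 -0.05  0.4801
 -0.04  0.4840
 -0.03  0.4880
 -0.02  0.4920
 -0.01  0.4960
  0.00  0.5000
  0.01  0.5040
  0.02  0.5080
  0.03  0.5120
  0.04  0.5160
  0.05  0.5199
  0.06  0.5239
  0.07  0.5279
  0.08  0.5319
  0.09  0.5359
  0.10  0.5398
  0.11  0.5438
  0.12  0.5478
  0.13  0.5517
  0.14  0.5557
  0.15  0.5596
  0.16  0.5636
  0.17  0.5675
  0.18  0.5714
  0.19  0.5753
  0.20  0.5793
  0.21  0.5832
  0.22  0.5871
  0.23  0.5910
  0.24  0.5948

σ√T = 0.26 × 1.4142 = 0.3677
d₁ = [ln(240/235) + (0.028 − 0.033 + 0.26²/2)·2] / 0.3677 = [0.0211 + 0.0576] / 0.3677 = 0.2139 ⇒ 0.21
d₂ = d₁ − σ√T = 0.2139 − 0.3677 = -0.1538 ⇒ -0.15
exp(−qT) = exp(−0.033·2) = 0.9361;  exp(−rT) = exp(−0.028·2) = 0.9455
C = 240·0.9361·N(0.21) − 235·0.9455·N(-0.15) = 240·0.9361·0.5832 − 235·0.9455·0.4404 = 131.0240 − 97.8536 = 33.1705

$33.17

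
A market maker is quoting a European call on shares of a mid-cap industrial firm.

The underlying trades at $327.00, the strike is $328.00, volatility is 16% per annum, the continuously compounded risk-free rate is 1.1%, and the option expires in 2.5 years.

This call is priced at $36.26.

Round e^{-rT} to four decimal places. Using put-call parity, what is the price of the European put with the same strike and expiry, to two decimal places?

$28.37

e^(−rT) = e^(−0.011·2.5) = 0.9729
Put-call parity: C − P = S − K·e^(−rT) = 327 − 328·0.9729 = 327 − 319.1112 = 7.8888
P = C − (C − P) = 36.26 − (7.8888) = 28.3712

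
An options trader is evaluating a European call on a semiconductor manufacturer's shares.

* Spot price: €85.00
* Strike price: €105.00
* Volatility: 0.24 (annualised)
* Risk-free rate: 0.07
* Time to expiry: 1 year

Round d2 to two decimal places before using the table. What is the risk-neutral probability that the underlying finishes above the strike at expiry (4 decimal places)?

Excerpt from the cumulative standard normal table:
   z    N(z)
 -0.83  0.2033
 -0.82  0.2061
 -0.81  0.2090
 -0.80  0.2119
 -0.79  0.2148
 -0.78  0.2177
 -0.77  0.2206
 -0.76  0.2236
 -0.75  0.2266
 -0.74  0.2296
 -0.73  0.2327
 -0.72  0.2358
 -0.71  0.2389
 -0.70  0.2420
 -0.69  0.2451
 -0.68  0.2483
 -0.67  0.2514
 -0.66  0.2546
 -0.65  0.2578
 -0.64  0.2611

0.2389

σ√T = 0.24 × 1.0000 = 0.2400
d₁ = [ln(85/105) + (0.07 + 0.24²/2)·1] / 0.2400 = [-0.2113 + 0.0988] / 0.2400 = -0.4688 → -0.47
d₂ = d₁ − σ√T = -0.4688 − 0.2400 = -0.7088 → -0.71
Risk-neutral Pr[S_T > K] = N(d₂) = N(-0.71) = 0.2389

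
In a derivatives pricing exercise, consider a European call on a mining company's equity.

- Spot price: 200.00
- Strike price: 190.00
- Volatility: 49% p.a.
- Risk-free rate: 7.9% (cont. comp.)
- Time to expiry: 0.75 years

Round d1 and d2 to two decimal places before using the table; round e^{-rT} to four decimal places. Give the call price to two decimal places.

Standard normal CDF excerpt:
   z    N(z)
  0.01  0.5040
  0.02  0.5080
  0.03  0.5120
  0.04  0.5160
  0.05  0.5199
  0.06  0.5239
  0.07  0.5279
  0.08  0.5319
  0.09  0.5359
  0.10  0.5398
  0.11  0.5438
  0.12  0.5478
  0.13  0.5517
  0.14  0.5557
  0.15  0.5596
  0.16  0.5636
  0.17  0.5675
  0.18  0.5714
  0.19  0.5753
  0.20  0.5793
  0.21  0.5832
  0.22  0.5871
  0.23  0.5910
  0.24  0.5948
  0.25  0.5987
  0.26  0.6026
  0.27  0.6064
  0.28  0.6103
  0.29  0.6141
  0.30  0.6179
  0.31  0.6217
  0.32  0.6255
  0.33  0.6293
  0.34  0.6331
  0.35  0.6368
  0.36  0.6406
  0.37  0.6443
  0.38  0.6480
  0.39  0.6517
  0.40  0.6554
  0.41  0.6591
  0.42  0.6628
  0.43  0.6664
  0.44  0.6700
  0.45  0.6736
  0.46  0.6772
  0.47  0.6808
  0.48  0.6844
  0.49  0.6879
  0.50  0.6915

43.06

T = 0.75;  σ√T = 0.4244
d₁ = [ln(200/190) + (0.079 + 0.49²/2)·0.75] / 0.4244 = [0.0513 + 0.1493] / 0.4244 = 0.4727 ≈ 0.47
d₂ = d₁ − σ√T = 0.4727 − 0.4244 = 0.0483 ≈ 0.05
e^(−rT) = e^(−0.079·0.75) = 0.9425
N(d₁) = N(0.47) = 0.6808;  N(d₂) = N(0.05) = 0.5199
C = 200·0.6808 − 190·0.9425·0.5199 = 136.1600 − 93.1011 = 43.0589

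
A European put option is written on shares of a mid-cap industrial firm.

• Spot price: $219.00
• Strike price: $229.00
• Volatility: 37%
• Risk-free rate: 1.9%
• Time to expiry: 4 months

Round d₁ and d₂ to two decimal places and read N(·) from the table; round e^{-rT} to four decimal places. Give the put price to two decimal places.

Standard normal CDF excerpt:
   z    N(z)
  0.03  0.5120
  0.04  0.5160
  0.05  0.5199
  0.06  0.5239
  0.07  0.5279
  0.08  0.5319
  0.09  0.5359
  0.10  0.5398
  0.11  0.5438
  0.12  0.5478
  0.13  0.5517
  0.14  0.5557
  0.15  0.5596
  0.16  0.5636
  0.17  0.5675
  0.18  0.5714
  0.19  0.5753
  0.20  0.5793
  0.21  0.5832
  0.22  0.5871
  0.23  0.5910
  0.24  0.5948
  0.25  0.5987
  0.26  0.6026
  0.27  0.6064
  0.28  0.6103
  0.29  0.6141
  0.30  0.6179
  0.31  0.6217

$24.13

σ√T = 0.37 × 0.5774 = 0.2136
d₁ = [ln(219/229) + (0.019 + ½·0.37²)·0.3333] / (σ√T) = (-0.0447 + 0.0291) / 0.2136 = -0.0726 ≈ -0.07
d₂ = -0.0726 − 0.2136 = -0.2862 ≈ -0.29
e^(−rT) = e^(−0.019·0.3333) = 0.9937
N(−d₂) = N(0.29) = 0.6141;  N(−d₁) = N(0.07) = 0.5279
P = 229·0.9937·0.6141 − 219·0.5279 = 139.7429 − 115.6101 = 24.1328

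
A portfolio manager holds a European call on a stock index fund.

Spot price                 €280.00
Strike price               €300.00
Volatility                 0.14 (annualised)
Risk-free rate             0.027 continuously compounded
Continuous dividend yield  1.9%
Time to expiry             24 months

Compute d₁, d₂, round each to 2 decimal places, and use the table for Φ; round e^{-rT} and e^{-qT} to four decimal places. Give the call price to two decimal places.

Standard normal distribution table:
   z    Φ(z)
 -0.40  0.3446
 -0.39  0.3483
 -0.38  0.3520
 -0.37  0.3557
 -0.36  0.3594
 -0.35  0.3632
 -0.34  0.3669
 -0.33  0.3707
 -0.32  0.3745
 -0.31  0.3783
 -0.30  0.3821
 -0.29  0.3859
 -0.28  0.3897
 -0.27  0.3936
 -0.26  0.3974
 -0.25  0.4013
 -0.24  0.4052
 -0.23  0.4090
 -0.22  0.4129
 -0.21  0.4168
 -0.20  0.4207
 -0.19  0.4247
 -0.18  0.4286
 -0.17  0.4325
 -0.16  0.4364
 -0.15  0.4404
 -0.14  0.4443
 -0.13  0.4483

σ√T = 0.14 × 1.4142 = 0.1980
d₁ = [ln(280/300) + (0.027 − 0.019 + ½·0.14²)·2] / (σ√T) = (-0.0690 + 0.0356) / 0.1980 = -0.1687 which rounds to -0.17
d₂ = -0.1687 − 0.1980 = -0.3666 which rounds to -0.37
e^(−qT) = e^(−0.019·2) = 0.9627;  e^(−rT) = e^(−0.027·2) = 0.9474
C = 280·0.9627·N(-0.17) − 300·0.9474·N(-0.37) = 280·0.9627·0.4325 − 300·0.9474·0.3557 = 116.5830 − 101.0971 = 15.4859

€15.49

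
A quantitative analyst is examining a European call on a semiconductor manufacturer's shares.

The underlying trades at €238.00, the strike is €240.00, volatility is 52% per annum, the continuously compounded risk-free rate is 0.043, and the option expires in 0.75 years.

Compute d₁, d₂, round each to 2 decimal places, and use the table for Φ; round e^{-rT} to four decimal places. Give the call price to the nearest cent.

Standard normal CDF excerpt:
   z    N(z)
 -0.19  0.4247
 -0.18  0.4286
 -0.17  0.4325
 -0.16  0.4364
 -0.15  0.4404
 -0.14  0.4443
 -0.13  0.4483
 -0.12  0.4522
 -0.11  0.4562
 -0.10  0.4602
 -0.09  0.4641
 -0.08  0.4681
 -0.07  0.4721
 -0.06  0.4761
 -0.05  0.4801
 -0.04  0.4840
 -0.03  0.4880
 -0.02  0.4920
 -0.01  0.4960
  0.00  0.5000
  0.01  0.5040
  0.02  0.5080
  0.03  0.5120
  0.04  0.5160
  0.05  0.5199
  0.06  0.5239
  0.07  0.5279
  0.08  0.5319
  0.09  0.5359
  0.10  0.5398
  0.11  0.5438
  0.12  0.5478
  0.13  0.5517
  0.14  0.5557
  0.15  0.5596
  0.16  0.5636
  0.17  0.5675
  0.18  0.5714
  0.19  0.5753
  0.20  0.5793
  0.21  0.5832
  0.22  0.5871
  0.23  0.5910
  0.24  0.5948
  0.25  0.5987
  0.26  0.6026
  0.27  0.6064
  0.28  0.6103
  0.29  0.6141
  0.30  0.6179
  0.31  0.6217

T = 0.75;  σ√T = 0.4503
d₁ = [ln(238/240) + (0.043 + 0.52²/2)·0.75] / 0.4503 = [-0.0084 + 0.1337] / 0.4503 = 0.2782 → 0.28
d₂ = d₁ − σ√T = 0.2782 − 0.4503 = -0.1721 → -0.17
e^(−rT) = e^(−0.043·0.75) = 0.9683
N(d₁) = N(0.28) = 0.6103;  N(d₂) = N(-0.17) = 0.4325
C = 238·0.6103 − 240·0.9683·0.4325 = 145.2514 − 100.5095 = 44.7419

€44.74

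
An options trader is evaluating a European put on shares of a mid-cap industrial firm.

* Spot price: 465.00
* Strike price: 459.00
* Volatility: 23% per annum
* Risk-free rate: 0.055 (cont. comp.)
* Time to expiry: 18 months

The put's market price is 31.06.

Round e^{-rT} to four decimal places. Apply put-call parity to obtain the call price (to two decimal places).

e^(−rT) = e^(−0.055·1.5) = 0.9208
Put-call parity: C − P = S − K·e^(−rT) = 465 − 459·0.9208 = 465 − 422.6472 = 42.3528
C = P + (C − P) = 31.06 + (42.3528) = 73.4128

73.41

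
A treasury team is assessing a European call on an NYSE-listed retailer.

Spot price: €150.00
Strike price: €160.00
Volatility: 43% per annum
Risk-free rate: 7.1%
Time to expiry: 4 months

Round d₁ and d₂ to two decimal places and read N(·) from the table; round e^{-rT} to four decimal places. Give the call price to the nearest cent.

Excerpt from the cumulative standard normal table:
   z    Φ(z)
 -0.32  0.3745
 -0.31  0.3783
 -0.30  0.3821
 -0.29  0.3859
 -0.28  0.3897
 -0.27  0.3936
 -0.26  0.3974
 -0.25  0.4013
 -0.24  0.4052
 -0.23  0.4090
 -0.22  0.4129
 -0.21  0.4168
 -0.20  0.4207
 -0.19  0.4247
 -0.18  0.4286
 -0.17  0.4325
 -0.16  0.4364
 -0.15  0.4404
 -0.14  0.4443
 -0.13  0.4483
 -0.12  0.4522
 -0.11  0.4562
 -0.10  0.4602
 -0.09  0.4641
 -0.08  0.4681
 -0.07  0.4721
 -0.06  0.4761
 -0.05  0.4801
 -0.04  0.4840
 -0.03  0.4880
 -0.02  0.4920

σ√T = 0.43 × 0.5774 = 0.2483
d₁ = [ln(150/160) + (0.071 + ½·0.43²)·0.3333] / (σ√T) = (-0.0645 + 0.0545) / 0.2483 = -0.0405 → -0.04
d₂ = -0.0405 − 0.2483 = -0.2888 → -0.29
exp(−rT) = exp(−0.071·0.3333) = 0.9766
N(d₁) = N(-0.04) = 0.4840;  N(d₂) = N(-0.29) = 0.3859
C = 150·0.4840 − 160·0.9766·0.3859 = 72.6000 − 60.2992 = 12.3008

€12.30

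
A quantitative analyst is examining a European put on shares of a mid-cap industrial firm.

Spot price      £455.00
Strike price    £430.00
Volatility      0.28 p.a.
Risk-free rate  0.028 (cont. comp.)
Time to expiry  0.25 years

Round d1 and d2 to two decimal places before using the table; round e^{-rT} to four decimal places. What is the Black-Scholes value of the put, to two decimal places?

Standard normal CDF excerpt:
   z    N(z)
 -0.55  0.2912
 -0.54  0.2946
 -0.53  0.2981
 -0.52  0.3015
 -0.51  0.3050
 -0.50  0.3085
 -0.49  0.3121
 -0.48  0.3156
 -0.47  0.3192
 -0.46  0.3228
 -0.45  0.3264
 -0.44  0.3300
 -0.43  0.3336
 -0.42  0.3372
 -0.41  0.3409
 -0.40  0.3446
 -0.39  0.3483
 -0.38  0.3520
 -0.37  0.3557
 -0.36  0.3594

σ√T = 0.28·√0.25 = 0.1400
ln(S/K) + (r + σ²/2)T = ln(455/430) + (0.028 + 0.28²/2)·0.25 = 0.0565 + 0.0168 = 0.0733
d₁ = 0.0733 / 0.1400 = 0.5237 which rounds to 0.52
d₂ = d₁ − σ√T = 0.5237 − 0.1400 = 0.3837 which rounds to 0.38
exp(−rT) = exp(−0.028·0.25) = 0.9930
P = 430·0.9930·N(-0.38) − 455·N(-0.52) = 430·0.9930·0.3520 − 455·0.3015 = 150.3005 − 137.1825 = 13.1180

£13.12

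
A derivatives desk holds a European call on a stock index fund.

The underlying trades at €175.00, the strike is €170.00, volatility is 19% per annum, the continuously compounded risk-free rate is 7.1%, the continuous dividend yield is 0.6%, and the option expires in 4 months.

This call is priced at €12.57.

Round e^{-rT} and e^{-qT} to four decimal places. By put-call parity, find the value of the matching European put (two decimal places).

exp(−qT) = exp(−0.006·0.3333) = 0.9980;  exp(−rT) = exp(−0.071·0.3333) = 0.9766
Put-call parity: C − P = S·e^(−qT) − K·e^(−rT) = 175·0.9980 − 170·0.9766 = 174.6500 − 166.0220 = 8.6280
P = C − (C − P) = 12.57 − (8.6280) = 3.9420

€3.94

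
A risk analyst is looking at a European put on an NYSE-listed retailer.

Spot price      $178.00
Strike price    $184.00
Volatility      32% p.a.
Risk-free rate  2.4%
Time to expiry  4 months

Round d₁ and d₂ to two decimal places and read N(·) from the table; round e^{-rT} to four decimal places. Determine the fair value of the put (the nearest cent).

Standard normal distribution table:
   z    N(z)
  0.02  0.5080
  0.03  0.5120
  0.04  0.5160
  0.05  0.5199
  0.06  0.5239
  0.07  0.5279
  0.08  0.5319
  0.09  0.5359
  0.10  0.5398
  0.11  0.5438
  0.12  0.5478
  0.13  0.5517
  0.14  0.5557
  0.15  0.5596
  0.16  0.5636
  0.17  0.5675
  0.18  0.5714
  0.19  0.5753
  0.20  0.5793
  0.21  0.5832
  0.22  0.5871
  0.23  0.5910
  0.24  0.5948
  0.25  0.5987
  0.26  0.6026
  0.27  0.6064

σ√T = 0.32 × 0.5774 = 0.1848
d₁ = [ln(178/184) + (0.024 + 0.32²/2)·0.3333] / 0.1848 = [-0.0332 + 0.0251] / 0.1848 = -0.0438 ⇒ -0.04
d₂ = d₁ − σ√T = -0.0438 − 0.1848 = -0.2285 ⇒ -0.23
e^(−rT) = e^(−0.024·0.3333) = 0.9920
P = 184·0.9920·N(0.23) − 178·N(0.04) = 184·0.9920·0.5910 − 178·0.5160 = 107.8740 − 91.8480 = 16.0260

$16.03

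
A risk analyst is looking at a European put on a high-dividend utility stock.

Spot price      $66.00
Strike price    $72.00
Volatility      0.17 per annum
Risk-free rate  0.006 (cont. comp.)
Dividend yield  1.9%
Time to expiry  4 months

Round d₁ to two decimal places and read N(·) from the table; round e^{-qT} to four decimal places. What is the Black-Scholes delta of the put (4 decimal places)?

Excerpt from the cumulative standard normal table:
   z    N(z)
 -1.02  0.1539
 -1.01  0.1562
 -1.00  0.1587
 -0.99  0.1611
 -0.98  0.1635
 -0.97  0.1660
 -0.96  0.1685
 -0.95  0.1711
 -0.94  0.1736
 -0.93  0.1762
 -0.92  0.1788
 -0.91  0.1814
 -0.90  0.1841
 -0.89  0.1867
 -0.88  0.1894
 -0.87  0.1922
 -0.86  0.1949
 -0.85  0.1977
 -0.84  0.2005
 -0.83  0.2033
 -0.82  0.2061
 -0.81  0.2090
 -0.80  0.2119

-0.8055

σ√T = 0.17 × 0.5774 = 0.0981
d₁ = [ln(66/72) + (0.006 − 0.019 + 0.17²/2)·0.3333] / 0.0981 = [-0.0870 + 0.0005] / 0.0981 = -0.8816 → -0.88
N(d₁) = N(-0.88) = 0.1894
Δ_put = exp(−qT)·(N(d₁) − 1) = 0.9937·(0.1894 − 1) = -0.8055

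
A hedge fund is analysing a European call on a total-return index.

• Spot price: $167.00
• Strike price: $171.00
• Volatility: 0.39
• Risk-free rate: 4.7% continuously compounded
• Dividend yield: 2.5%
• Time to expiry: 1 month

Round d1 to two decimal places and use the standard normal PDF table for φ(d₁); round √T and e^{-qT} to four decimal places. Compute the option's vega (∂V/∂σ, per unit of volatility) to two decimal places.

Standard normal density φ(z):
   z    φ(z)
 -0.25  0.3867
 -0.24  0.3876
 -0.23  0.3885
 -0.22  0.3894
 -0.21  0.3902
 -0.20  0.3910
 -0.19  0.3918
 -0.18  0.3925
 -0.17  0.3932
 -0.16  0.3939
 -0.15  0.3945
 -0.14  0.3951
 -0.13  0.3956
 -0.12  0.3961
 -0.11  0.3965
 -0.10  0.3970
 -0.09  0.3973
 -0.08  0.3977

19.01

σ√T = 0.39 × 0.2887 = 0.1126
d₁ = [ln(167/171) + (0.047 − 0.025 + 0.39²/2)·0.08333] / 0.1126 = [-0.0237 + 0.0082] / 0.1126 = -0.1377 → -0.14
√T = √0.08333 = 0.2887
φ(d₁) = φ(-0.14) = 0.3951
exp(−qT) = exp(−0.025·0.08333) = 0.9979
vega = S·exp(−qT)·φ(d₁)·√T = 167·0.9979·0.3951·0.2887 = 19.0089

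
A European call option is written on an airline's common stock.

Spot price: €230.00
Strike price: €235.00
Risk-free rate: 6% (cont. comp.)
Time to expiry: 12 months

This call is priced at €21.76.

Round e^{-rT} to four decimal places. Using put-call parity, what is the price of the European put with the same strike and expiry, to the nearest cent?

€13.08

e^(−rT) = e^(−0.06·1) = 0.9418
Put-call parity: C − P = S − K·e^(−rT) = 230 − 235·0.9418 = 230 − 221.3230 = 8.6770
P = C − (C − P) = 21.76 − (8.6770) = 13.0830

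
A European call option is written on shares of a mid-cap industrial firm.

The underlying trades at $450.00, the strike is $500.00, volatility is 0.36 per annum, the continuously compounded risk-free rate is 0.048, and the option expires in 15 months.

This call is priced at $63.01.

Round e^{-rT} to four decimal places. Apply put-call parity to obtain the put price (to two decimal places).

$83.91

e^(−rT) = e^(−0.048·1.25) = 0.9418
Put-call parity: C − P = S − K·e^(−rT) = 450 − 500·0.9418 = 450 − 470.9000 = -20.9000
P = C − (C − P) = 63.01 − (-20.9000) = 83.9100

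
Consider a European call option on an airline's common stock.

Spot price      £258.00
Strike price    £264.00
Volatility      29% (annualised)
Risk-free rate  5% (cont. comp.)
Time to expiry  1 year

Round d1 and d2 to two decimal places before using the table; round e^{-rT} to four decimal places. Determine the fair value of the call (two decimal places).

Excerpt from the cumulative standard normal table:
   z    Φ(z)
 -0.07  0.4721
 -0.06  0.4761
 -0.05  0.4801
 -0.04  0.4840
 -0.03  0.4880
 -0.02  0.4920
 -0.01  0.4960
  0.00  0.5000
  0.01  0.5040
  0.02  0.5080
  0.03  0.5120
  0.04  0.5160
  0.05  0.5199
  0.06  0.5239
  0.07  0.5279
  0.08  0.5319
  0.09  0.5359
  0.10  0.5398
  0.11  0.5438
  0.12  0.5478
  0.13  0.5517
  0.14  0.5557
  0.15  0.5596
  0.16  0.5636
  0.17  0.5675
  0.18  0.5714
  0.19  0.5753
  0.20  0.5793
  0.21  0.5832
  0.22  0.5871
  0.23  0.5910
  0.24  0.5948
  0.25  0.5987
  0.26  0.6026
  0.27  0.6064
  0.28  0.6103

T = 1;  σ√T = 0.2900
ln(S/K) + (r + σ²/2)T = ln(258/264) + (0.05 + 0.29²/2)·1 = -0.0230 + 0.0920 = 0.0691
d₁ = 0.0691 / 0.2900 = 0.2381 → 0.24
d₂ = d₁ − σ√T = 0.2381 − 0.2900 = -0.0519 → -0.05
exp(−rT) = exp(−0.05·1) = 0.9512
C = 258·N(0.24) − 264·0.9512·N(-0.05) = 258·0.5948 − 264·0.9512·0.4801 = 153.4584 − 120.5612 = 32.8972

£32.90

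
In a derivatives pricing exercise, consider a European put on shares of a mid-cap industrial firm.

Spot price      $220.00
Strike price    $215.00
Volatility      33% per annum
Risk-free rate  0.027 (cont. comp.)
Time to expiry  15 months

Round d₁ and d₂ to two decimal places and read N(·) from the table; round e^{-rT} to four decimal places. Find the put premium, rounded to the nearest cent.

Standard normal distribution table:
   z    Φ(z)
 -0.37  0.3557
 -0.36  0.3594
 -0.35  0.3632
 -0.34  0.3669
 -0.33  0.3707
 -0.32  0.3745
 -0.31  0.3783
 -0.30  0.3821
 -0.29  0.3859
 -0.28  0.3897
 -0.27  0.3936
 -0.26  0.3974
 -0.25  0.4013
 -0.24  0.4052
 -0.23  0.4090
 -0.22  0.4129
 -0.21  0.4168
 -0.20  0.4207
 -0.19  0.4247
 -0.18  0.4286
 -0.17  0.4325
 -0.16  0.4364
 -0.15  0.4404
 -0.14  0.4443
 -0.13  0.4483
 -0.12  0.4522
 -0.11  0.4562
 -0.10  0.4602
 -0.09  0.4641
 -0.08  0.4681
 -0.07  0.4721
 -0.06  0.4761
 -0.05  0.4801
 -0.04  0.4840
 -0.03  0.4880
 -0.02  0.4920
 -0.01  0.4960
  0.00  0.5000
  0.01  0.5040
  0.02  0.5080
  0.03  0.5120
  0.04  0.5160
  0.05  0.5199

σ√T = 0.33·√1.25 = 0.3690
d₁ = [ln(220/215) + (0.027 + ½·0.33²)·1.25] / (σ√T) = (0.0230 + 0.1018) / 0.3690 = 0.3383 ⇒ 0.34
d₂ = 0.3383 − 0.3690 = -0.0307 ⇒ -0.03
e^(−rT) = e^(−0.027·1.25) = 0.9668
N(−d₂) = N(0.03) = 0.5120;  N(−d₁) = N(-0.34) = 0.3669
P = 215·0.9668·0.5120 − 220·0.3669 = 106.4253 − 80.7180 = 25.7073

$25.71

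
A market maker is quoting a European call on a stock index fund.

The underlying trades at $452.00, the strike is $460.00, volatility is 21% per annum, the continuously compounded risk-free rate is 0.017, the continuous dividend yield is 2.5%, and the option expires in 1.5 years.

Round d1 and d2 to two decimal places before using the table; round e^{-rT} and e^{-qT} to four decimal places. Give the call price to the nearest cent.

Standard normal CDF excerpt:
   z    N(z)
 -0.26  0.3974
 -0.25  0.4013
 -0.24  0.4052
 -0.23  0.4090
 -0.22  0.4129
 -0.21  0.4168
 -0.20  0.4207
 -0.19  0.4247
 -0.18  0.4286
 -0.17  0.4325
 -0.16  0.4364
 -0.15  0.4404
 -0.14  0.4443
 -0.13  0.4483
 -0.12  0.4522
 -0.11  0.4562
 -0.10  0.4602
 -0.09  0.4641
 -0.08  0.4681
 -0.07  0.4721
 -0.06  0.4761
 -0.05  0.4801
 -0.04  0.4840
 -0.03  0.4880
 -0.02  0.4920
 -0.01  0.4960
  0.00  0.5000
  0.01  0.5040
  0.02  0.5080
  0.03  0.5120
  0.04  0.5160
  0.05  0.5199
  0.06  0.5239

T = 1.5;  σ√T = 0.2572
d₁ = [ln(452/460) + (0.017 − 0.025 + 0.21²/2)·1.5] / 0.2572 = [-0.0175 + 0.0211] / 0.2572 = 0.0137 ≈ 0.01
d₂ = d₁ − σ√T = 0.0137 − 0.2572 = -0.2435 ≈ -0.24
exp(−qT) = exp(−0.025·1.5) = 0.9632;  exp(−rT) = exp(−0.017·1.5) = 0.9748
C = 452·0.9632·N(0.01) − 460·0.9748·N(-0.24) = 452·0.9632·0.5040 − 460·0.9748·0.4052 = 219.4247 − 181.6949 = 37.7297

$37.73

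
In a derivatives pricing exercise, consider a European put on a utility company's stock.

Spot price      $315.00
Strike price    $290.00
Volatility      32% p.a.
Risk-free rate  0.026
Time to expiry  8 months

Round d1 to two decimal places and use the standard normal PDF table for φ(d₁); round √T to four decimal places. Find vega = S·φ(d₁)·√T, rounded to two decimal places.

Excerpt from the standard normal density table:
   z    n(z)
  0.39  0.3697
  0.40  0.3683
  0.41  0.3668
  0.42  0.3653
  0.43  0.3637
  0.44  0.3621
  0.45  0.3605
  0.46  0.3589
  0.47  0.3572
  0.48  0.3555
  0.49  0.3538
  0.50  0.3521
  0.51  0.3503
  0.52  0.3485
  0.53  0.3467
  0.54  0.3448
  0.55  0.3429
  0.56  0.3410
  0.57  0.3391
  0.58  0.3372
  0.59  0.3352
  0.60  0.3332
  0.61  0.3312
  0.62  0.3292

T = 0.6667;  σ√T = 0.2613
d₁ = [ln(315/290) + (0.026 + 0.32²/2)·0.6667] / 0.2613 = [0.0827 + 0.0515] / 0.2613 = 0.5135 ≈ 0.51
√T = √0.6667 = 0.8165
φ(d₁) = φ(0.51) = 0.3503
vega = S·φ(d₁)·√T = 315·0.3503·0.8165 = 90.0963
(The call has the same vega.)

90.10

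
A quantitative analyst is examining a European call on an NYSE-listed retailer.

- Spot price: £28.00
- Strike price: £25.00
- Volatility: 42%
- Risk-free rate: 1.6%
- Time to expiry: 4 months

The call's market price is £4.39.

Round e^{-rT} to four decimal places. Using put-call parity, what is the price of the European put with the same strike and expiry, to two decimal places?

£1.26

exp(−rT) = exp(−0.016·0.3333) = 0.9947
Put-call parity: C − P = S − K·e^(−rT) = 28 − 25·0.9947 = 28 − 24.8675 = 3.1325
P = C − (C − P) = 4.39 − (3.1325) = 1.2575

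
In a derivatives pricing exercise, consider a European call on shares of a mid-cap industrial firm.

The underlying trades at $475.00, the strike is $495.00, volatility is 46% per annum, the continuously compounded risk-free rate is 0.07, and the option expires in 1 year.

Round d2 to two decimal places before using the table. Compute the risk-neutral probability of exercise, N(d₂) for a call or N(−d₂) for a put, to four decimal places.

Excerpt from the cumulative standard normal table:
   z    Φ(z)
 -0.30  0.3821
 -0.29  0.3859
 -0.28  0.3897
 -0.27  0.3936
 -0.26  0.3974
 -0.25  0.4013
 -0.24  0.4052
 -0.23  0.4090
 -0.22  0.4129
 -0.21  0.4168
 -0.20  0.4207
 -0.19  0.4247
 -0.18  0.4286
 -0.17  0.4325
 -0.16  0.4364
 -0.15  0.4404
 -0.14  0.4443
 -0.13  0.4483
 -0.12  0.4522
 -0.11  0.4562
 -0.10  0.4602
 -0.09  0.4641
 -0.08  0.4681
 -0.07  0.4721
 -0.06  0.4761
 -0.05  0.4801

0.4325

σ√T = 0.46 × 1.0000 = 0.4600
ln(S/K) + (r + σ²/2)T = ln(475/495) + (0.07 + 0.46²/2)·1 = -0.0412 + 0.1758 = 0.1346
d₁ = 0.1346 / 0.4600 = 0.2925 ⇒ 0.29
d₂ = d₁ − σ√T = 0.2925 − 0.4600 = -0.1675 ⇒ -0.17
Risk-neutral Pr[S_T > K] = N(d₂) = N(-0.17) = 0.4325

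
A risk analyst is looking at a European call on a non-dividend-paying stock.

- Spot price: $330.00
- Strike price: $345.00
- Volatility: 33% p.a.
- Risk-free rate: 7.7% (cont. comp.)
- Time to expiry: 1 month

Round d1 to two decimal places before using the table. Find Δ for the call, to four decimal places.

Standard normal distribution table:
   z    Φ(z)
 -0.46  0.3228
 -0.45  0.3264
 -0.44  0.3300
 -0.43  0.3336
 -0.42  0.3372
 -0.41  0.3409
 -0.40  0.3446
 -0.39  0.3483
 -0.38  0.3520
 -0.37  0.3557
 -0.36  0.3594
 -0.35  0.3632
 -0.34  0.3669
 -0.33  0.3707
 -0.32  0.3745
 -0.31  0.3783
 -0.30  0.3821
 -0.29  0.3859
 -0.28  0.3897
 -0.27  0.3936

0.3632

T = 0.08333;  σ√T = 0.0953
d₁ = [ln(330/345) + (0.077 + 0.33²/2)·0.08333] / 0.0953 = [-0.0445 + 0.0110] / 0.0953 = -0.3516 → -0.35
N(d₁) = N(-0.35) = 0.3632
Δ_call = N(d₁) = 0.3632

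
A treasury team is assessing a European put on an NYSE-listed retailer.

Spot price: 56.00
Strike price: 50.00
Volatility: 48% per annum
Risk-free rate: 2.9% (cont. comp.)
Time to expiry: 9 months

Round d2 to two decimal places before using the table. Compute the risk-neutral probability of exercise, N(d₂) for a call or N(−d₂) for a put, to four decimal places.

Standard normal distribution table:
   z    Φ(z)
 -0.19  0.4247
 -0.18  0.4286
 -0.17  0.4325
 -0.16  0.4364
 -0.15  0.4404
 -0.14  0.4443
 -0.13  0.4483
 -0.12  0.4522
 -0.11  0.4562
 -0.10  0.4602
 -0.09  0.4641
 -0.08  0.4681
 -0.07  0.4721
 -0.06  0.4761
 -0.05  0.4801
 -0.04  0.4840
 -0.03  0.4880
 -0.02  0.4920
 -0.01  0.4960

0.4522

σ√T = 0.48 × 0.8660 = 0.4157
ln(S/K) + (r + σ²/2)T = ln(56/50) + (0.029 + 0.48²/2)·0.75 = 0.1133 + 0.1081 = 0.2215
d₁ = 0.2215 / 0.4157 = 0.5328 ≈ 0.53
d₂ = d₁ − σ√T = 0.5328 − 0.4157 = 0.1171 ≈ 0.12
Pr(exercise) under Q = N(−d₂) = N(-0.12) = 0.4522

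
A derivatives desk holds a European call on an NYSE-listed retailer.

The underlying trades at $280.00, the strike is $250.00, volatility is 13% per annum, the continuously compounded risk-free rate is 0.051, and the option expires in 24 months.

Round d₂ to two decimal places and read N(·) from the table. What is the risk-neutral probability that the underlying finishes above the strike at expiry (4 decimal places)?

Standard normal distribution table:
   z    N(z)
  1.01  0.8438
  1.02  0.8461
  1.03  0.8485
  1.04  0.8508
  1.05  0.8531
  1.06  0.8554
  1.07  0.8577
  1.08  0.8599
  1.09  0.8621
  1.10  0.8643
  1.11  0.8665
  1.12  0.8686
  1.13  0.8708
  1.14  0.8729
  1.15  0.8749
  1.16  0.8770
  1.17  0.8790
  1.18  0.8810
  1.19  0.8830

σ√T = 0.13 × 1.4142 = 0.1838
d₁ = [ln(280/250) + (0.051 + ½·0.13²)·2] / (σ√T) = (0.1133 + 0.1189) / 0.1838 = 1.2632 which rounds to 1.26
d₂ = 1.2632 − 0.1838 = 1.0793 which rounds to 1.08
Risk-neutral Pr[S_T > K] = N(d₂) = N(1.08) = 0.8599

0.8599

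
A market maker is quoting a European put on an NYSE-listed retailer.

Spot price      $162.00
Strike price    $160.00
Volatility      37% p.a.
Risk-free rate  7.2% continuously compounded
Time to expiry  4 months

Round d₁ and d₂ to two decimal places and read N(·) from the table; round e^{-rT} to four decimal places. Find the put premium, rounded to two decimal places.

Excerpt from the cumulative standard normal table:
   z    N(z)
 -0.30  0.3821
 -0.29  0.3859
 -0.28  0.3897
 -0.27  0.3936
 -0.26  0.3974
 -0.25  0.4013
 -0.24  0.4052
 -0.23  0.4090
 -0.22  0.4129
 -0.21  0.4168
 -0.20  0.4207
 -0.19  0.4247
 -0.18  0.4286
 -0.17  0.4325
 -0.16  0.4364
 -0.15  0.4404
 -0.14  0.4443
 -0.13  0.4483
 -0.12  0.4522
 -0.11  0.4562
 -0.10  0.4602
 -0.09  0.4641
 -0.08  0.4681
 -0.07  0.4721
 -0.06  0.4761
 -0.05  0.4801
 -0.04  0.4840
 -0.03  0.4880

$11.24

σ√T = 0.37·√0.3333 = 0.2136
d₁ = [ln(162/160) + (0.072 + 0.37²/2)·0.3333] / 0.2136 = [0.0124 + 0.0468] / 0.2136 = 0.2773 ⇒ 0.28
d₂ = d₁ − σ√T = 0.2773 − 0.2136 = 0.0637 ⇒ 0.06
exp(−rT) = exp(−0.072·0.3333) = 0.9763
P = 160·0.9763·N(-0.06) − 162·N(-0.28) = 160·0.9763·0.4761 − 162·0.3897 = 74.3706 − 63.1314 = 11.2392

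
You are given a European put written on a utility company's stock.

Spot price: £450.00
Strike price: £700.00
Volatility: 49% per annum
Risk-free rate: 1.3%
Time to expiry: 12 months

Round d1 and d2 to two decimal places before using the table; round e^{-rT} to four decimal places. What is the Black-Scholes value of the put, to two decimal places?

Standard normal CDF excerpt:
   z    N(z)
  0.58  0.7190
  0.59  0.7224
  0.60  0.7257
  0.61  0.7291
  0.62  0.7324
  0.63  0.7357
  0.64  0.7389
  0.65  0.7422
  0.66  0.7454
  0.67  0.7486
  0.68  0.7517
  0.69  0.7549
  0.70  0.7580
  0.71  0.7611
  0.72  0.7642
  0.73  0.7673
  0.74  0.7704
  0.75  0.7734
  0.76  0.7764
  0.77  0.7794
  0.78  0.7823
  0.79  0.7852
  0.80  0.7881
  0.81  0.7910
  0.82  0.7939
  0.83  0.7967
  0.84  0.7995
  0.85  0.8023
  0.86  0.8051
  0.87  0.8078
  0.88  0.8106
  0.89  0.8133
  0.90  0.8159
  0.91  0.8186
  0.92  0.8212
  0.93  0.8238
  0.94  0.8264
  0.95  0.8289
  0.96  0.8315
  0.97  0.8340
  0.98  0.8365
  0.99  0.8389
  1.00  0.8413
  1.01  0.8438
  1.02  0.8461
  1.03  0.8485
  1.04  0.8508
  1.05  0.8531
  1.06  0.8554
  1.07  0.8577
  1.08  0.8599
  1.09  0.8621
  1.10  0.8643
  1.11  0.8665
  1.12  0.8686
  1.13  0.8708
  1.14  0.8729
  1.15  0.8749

£269.11

T = 1;  σ√T = 0.4900
d₁ = [ln(450/700) + (0.013 + 0.49²/2)·1] / 0.4900 = [-0.4418 + 0.1331] / 0.4900 = -0.6302 → -0.63
d₂ = d₁ − σ√T = -0.6302 − 0.4900 = -1.1202 → -1.12
exp(−rT) = exp(−0.013·1) = 0.9871
P = 700·0.9871·N(1.12) − 450·N(0.63) = 700·0.9871·0.8686 − 450·0.7357 = 600.1765 − 331.0650 = 269.1115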